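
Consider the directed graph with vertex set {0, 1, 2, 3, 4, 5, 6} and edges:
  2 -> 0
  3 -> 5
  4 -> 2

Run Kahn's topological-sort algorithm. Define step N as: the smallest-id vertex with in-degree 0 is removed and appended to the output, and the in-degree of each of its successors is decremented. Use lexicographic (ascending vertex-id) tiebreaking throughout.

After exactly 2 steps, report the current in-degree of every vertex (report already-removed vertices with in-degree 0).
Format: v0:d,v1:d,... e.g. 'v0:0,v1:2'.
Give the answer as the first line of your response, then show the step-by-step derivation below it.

v0:1,v1:0,v2:1,v3:0,v4:0,v5:0,v6:0

step 1: output 1; order=[1]; indeg=(1,0,1,0,0,1,0)
step 2: output 3; order=[1,3]; indeg=(1,0,1,0,0,0,0)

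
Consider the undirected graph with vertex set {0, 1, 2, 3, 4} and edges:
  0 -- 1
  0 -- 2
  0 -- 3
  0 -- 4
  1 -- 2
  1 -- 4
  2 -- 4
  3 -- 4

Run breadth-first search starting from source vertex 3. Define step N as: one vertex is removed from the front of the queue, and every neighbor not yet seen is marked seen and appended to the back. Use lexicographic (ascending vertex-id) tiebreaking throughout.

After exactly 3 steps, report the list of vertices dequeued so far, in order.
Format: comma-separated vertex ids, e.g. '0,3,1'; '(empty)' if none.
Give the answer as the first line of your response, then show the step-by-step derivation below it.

3,0,4

step 1: dequeue 3; queue=[0,4]; order=3
step 2: dequeue 0; queue=[4,1,2]; order=3,0
step 3: dequeue 4; queue=[1,2]; order=3,0,4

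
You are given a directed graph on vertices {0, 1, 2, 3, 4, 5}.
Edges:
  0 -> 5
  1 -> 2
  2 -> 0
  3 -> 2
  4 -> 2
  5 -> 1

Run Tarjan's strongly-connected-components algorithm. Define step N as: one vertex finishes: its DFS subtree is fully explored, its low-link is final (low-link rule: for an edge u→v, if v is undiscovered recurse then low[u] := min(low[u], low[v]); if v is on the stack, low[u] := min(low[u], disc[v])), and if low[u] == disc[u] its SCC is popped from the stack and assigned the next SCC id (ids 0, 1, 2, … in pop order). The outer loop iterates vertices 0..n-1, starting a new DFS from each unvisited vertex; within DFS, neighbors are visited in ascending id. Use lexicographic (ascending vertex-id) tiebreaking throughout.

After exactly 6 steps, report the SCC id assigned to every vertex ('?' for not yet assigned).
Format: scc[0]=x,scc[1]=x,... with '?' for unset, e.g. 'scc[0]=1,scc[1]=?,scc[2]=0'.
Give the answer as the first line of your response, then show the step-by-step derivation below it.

scc[0]=0,scc[1]=0,scc[2]=0,scc[3]=1,scc[4]=2,scc[5]=0

step 1: low=(low[0]=0,low[1]=2,low[2]=0,low[3]=?,low[4]=?,low[5]=1); scc=(scc[0]=?,scc[1]=?,scc[2]=?,scc[3]=?,scc[4]=?,scc[5]=?)
step 2: low=(low[0]=0,low[1]=0,low[2]=0,low[3]=?,low[4]=?,low[5]=1); scc=(scc[0]=?,scc[1]=?,scc[2]=?,scc[3]=?,scc[4]=?,scc[5]=?)
step 3: low=(low[0]=0,low[1]=0,low[2]=0,low[3]=?,low[4]=?,low[5]=0); scc=(scc[0]=?,scc[1]=?,scc[2]=?,scc[3]=?,scc[4]=?,scc[5]=?)
step 4: low=(low[0]=0,low[1]=0,low[2]=0,low[3]=?,low[4]=?,low[5]=0); scc=(scc[0]=0,scc[1]=0,scc[2]=0,scc[3]=?,scc[4]=?,scc[5]=0)
step 5: low=(low[0]=0,low[1]=0,low[2]=0,low[3]=4,low[4]=?,low[5]=0); scc=(scc[0]=0,scc[1]=0,scc[2]=0,scc[3]=1,scc[4]=?,scc[5]=0)
step 6: low=(low[0]=0,low[1]=0,low[2]=0,low[3]=4,low[4]=5,low[5]=0); scc=(scc[0]=0,scc[1]=0,scc[2]=0,scc[3]=1,scc[4]=2,scc[5]=0)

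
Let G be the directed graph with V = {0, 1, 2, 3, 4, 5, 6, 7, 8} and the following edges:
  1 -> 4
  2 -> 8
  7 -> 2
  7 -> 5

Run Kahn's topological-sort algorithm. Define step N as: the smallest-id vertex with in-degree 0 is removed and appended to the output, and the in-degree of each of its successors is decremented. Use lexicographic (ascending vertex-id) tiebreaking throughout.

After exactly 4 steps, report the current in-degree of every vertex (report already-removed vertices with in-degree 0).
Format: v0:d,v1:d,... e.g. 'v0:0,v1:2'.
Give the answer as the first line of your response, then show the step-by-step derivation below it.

v0:0,v1:0,v2:1,v3:0,v4:0,v5:1,v6:0,v7:0,v8:1

step 1: output 0; order=[0]; indeg=(0,0,1,0,1,1,0,0,1)
step 2: output 1; order=[0,1]; indeg=(0,0,1,0,0,1,0,0,1)
step 3: output 3; order=[0,1,3]; indeg=(0,0,1,0,0,1,0,0,1)
step 4: output 4; order=[0,1,3,4]; indeg=(0,0,1,0,0,1,0,0,1)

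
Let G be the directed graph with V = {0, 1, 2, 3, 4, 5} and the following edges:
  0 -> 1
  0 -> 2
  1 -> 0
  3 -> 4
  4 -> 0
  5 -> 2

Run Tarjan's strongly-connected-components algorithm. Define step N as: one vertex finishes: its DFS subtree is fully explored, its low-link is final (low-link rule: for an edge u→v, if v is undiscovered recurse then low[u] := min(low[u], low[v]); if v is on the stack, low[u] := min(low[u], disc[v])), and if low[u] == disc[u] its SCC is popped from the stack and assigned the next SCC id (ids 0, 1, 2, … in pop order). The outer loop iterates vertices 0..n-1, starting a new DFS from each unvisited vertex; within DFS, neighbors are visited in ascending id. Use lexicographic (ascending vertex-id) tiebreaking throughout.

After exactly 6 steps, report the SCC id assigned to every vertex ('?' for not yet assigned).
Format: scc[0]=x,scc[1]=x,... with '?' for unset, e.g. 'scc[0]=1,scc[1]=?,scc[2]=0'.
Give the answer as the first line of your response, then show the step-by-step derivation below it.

scc[0]=1,scc[1]=1,scc[2]=0,scc[3]=3,scc[4]=2,scc[5]=4

step 1: low=(low[0]=0,low[1]=0,low[2]=?,low[3]=?,low[4]=?,low[5]=?); scc=(scc[0]=?,scc[1]=?,scc[2]=?,scc[3]=?,scc[4]=?,scc[5]=?)
step 2: low=(low[0]=0,low[1]=0,low[2]=2,low[3]=?,low[4]=?,low[5]=?); scc=(scc[0]=?,scc[1]=?,scc[2]=0,scc[3]=?,scc[4]=?,scc[5]=?)
step 3: low=(low[0]=0,low[1]=0,low[2]=2,low[3]=?,low[4]=?,low[5]=?); scc=(scc[0]=1,scc[1]=1,scc[2]=0,scc[3]=?,scc[4]=?,scc[5]=?)
step 4: low=(low[0]=0,low[1]=0,low[2]=2,low[3]=3,low[4]=4,low[5]=?); scc=(scc[0]=1,scc[1]=1,scc[2]=0,scc[3]=?,scc[4]=2,scc[5]=?)
step 5: low=(low[0]=0,low[1]=0,low[2]=2,low[3]=3,low[4]=4,low[5]=?); scc=(scc[0]=1,scc[1]=1,scc[2]=0,scc[3]=3,scc[4]=2,scc[5]=?)
step 6: low=(low[0]=0,low[1]=0,low[2]=2,low[3]=3,low[4]=4,low[5]=5); scc=(scc[0]=1,scc[1]=1,scc[2]=0,scc[3]=3,scc[4]=2,scc[5]=4)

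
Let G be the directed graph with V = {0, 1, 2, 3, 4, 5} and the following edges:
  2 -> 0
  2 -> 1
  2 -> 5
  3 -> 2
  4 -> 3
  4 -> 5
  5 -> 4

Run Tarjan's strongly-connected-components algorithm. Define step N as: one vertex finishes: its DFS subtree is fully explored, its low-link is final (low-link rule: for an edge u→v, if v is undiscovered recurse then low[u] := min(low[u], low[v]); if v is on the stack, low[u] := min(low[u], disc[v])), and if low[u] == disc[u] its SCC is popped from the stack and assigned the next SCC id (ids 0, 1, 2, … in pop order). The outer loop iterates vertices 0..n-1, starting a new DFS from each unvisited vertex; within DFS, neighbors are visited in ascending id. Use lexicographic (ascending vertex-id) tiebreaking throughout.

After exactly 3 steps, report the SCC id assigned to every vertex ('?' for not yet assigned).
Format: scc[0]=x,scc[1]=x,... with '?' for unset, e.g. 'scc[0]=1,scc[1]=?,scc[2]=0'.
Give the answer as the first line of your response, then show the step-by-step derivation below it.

scc[0]=0,scc[1]=1,scc[2]=?,scc[3]=?,scc[4]=?,scc[5]=?

step 1: low=(low[0]=0,low[1]=?,low[2]=?,low[3]=?,low[4]=?,low[5]=?); scc=(scc[0]=0,scc[1]=?,scc[2]=?,scc[3]=?,scc[4]=?,scc[5]=?)
step 2: low=(low[0]=0,low[1]=1,low[2]=?,low[3]=?,low[4]=?,low[5]=?); scc=(scc[0]=0,scc[1]=1,scc[2]=?,scc[3]=?,scc[4]=?,scc[5]=?)
step 3: low=(low[0]=0,low[1]=1,low[2]=2,low[3]=2,low[4]=4,low[5]=3); scc=(scc[0]=0,scc[1]=1,scc[2]=?,scc[3]=?,scc[4]=?,scc[5]=?)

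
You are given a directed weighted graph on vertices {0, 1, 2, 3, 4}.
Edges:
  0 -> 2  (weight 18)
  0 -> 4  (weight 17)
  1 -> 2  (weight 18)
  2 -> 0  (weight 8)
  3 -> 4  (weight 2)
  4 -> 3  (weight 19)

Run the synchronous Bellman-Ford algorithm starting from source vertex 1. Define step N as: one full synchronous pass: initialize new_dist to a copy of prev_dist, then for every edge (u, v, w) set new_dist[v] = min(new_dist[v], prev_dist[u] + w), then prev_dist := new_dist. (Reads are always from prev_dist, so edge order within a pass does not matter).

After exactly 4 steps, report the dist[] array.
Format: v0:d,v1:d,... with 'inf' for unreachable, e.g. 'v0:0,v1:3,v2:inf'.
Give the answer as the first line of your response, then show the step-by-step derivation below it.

v0:26,v1:0,v2:18,v3:62,v4:43

step 1: dist = v0:inf,v1:0,v2:18,v3:inf,v4:inf
step 2: dist = v0:26,v1:0,v2:18,v3:inf,v4:inf
step 3: dist = v0:26,v1:0,v2:18,v3:inf,v4:43
step 4: dist = v0:26,v1:0,v2:18,v3:62,v4:43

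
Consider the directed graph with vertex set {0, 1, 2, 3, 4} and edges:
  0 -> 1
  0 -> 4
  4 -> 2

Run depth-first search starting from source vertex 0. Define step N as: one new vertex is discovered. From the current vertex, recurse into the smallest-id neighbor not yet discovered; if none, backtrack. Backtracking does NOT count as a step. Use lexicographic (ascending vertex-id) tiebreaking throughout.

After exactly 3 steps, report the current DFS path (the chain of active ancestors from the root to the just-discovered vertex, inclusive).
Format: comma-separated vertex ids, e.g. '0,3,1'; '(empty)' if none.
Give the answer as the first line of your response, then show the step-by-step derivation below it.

0,4

step 1: discover 0; path=0; order=0
step 2: discover 1; path=0>1; order=0,1
step 3: discover 4; path=0>4; order=0,1,4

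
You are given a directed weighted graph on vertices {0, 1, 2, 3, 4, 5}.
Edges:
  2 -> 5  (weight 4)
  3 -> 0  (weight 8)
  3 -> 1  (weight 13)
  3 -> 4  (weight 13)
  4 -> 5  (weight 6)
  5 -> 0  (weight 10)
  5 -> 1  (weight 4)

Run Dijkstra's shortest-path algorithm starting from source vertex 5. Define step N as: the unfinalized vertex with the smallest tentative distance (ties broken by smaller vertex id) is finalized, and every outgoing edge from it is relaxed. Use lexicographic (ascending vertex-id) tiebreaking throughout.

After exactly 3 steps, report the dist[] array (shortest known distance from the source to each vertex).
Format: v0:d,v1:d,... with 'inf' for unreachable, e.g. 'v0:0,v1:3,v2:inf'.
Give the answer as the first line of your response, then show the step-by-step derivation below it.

v0:10,v1:4,v2:inf,v3:inf,v4:inf,v5:0

step 1: dist = v0:10,v1:4,v2:inf,v3:inf,v4:inf,v5:0
step 2: dist = v0:10,v1:4,v2:inf,v3:inf,v4:inf,v5:0
step 3: dist = v0:10,v1:4,v2:inf,v3:inf,v4:inf,v5:0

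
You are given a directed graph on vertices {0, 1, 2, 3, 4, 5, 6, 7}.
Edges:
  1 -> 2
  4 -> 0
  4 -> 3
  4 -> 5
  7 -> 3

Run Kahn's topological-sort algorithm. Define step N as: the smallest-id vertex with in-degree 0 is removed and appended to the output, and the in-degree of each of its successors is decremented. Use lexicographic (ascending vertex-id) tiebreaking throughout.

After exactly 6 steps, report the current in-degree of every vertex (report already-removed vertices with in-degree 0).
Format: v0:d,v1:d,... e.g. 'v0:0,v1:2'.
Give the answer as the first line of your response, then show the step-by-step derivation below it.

v0:0,v1:0,v2:0,v3:1,v4:0,v5:0,v6:0,v7:0

step 1: output 1; order=[1]; indeg=(1,0,0,2,0,1,0,0)
step 2: output 2; order=[1,2]; indeg=(1,0,0,2,0,1,0,0)
step 3: output 4; order=[1,2,4]; indeg=(0,0,0,1,0,0,0,0)
step 4: output 0; order=[1,2,4,0]; indeg=(0,0,0,1,0,0,0,0)
step 5: output 5; order=[1,2,4,0,5]; indeg=(0,0,0,1,0,0,0,0)
step 6: output 6; order=[1,2,4,0,5,6]; indeg=(0,0,0,1,0,0,0,0)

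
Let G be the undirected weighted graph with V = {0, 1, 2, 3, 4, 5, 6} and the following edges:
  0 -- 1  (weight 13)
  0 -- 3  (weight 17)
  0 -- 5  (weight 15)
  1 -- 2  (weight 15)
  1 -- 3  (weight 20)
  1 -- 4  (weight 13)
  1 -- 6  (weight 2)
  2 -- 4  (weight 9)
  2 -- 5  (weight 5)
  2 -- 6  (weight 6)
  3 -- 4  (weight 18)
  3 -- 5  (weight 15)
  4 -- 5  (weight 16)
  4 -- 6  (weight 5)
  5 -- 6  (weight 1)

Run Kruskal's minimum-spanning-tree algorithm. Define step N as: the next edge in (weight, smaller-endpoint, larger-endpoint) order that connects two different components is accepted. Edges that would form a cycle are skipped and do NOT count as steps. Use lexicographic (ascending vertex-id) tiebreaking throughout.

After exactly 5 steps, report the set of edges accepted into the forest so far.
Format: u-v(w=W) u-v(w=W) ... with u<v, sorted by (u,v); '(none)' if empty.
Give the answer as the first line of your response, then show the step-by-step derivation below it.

0-1(w=13) 1-6(w=2) 2-5(w=5) 4-6(w=5) 5-6(w=1)

step 1: add edge 5-6 (w=1); MST = {5-6(w=1)}
step 2: add edge 1-6 (w=2); MST = {1-6(w=2) 5-6(w=1)}
step 3: add edge 2-5 (w=5); MST = {1-6(w=2) 2-5(w=5) 5-6(w=1)}
step 4: add edge 4-6 (w=5); MST = {1-6(w=2) 2-5(w=5) 4-6(w=5) 5-6(w=1)}
step 5: add edge 0-1 (w=13); MST = {0-1(w=13) 1-6(w=2) 2-5(w=5) 4-6(w=5) 5-6(w=1)}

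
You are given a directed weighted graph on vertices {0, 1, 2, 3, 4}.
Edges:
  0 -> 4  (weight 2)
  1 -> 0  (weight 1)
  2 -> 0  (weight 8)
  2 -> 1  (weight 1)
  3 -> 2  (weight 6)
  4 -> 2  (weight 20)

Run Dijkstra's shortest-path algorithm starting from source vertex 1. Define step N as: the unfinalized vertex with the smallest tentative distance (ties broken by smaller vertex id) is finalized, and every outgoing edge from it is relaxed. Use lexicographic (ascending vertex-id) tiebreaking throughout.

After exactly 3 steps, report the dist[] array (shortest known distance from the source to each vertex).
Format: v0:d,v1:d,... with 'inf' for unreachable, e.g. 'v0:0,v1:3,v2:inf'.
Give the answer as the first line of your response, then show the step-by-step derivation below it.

v0:1,v1:0,v2:23,v3:inf,v4:3

step 1: dist = v0:1,v1:0,v2:inf,v3:inf,v4:inf
step 2: dist = v0:1,v1:0,v2:inf,v3:inf,v4:3
step 3: dist = v0:1,v1:0,v2:23,v3:inf,v4:3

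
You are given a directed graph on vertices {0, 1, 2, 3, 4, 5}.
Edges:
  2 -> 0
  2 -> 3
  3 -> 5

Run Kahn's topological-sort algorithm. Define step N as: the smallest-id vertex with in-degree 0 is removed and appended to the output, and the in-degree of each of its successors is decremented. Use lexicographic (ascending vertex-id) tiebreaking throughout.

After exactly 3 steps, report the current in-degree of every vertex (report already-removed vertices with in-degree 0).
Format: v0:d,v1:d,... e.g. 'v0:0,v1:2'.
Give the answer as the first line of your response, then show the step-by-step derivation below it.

v0:0,v1:0,v2:0,v3:0,v4:0,v5:1

step 1: output 1; order=[1]; indeg=(1,0,0,1,0,1)
step 2: output 2; order=[1,2]; indeg=(0,0,0,0,0,1)
step 3: output 0; order=[1,2,0]; indeg=(0,0,0,0,0,1)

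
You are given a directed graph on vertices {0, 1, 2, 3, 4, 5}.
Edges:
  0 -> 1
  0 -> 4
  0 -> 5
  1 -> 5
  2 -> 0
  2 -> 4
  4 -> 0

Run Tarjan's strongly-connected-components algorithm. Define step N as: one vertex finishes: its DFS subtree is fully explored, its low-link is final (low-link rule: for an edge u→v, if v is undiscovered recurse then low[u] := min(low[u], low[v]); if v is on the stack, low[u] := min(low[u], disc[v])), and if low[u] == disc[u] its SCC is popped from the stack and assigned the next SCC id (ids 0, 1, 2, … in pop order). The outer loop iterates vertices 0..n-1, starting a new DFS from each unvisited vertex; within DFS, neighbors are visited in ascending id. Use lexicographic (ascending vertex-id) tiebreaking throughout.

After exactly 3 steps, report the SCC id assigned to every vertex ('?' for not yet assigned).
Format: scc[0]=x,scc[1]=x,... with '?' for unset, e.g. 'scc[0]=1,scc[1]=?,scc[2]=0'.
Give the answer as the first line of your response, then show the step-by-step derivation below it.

scc[0]=?,scc[1]=1,scc[2]=?,scc[3]=?,scc[4]=?,scc[5]=0

step 1: low=(low[0]=0,low[1]=1,low[2]=?,low[3]=?,low[4]=?,low[5]=2); scc=(scc[0]=?,scc[1]=?,scc[2]=?,scc[3]=?,scc[4]=?,scc[5]=0)
step 2: low=(low[0]=0,low[1]=1,low[2]=?,low[3]=?,low[4]=?,low[5]=2); scc=(scc[0]=?,scc[1]=1,scc[2]=?,scc[3]=?,scc[4]=?,scc[5]=0)
step 3: low=(low[0]=0,low[1]=1,low[2]=?,low[3]=?,low[4]=0,low[5]=2); scc=(scc[0]=?,scc[1]=1,scc[2]=?,scc[3]=?,scc[4]=?,scc[5]=0)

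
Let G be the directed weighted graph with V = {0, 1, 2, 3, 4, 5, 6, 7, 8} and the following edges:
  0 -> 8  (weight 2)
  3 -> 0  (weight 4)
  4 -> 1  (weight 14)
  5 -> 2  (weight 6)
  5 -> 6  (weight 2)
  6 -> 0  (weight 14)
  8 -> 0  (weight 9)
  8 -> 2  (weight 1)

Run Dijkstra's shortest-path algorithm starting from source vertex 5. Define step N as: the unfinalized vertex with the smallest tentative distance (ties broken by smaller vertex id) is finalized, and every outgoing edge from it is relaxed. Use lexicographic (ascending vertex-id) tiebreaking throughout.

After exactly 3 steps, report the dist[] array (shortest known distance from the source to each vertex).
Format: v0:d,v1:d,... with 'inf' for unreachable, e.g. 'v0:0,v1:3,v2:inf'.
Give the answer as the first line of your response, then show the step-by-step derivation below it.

v0:16,v1:inf,v2:6,v3:inf,v4:inf,v5:0,v6:2,v7:inf,v8:inf

step 1: dist = v0:inf,v1:inf,v2:6,v3:inf,v4:inf,v5:0,v6:2,v7:inf,v8:inf
step 2: dist = v0:16,v1:inf,v2:6,v3:inf,v4:inf,v5:0,v6:2,v7:inf,v8:inf
step 3: dist = v0:16,v1:inf,v2:6,v3:inf,v4:inf,v5:0,v6:2,v7:inf,v8:inf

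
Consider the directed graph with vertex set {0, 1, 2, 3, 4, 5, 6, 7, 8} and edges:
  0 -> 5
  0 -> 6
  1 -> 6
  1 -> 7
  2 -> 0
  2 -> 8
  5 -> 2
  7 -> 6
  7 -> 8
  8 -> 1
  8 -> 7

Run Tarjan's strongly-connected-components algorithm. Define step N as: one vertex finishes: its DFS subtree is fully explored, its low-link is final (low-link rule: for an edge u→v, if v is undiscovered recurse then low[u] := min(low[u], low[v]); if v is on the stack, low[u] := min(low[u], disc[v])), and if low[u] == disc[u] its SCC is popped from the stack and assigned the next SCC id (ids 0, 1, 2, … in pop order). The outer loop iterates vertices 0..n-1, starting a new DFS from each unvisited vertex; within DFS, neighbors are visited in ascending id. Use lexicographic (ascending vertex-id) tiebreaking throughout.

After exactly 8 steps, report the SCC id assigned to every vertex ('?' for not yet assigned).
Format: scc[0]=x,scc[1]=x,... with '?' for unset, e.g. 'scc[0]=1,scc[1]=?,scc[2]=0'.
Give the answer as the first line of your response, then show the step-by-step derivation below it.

scc[0]=2,scc[1]=1,scc[2]=2,scc[3]=3,scc[4]=?,scc[5]=2,scc[6]=0,scc[7]=1,scc[8]=1

step 1: low=(low[0]=0,low[1]=4,low[2]=0,low[3]=?,low[4]=?,low[5]=1,low[6]=5,low[7]=?,low[8]=3); scc=(scc[0]=?,scc[1]=?,scc[2]=?,scc[3]=?,scc[4]=?,scc[5]=?,scc[6]=0,scc[7]=?,scc[8]=?)
step 2: low=(low[0]=0,low[1]=4,low[2]=0,low[3]=?,low[4]=?,low[5]=1,low[6]=5,low[7]=3,low[8]=3); scc=(scc[0]=?,scc[1]=?,scc[2]=?,scc[3]=?,scc[4]=?,scc[5]=?,scc[6]=0,scc[7]=?,scc[8]=?)
step 3: low=(low[0]=0,low[1]=3,low[2]=0,low[3]=?,low[4]=?,low[5]=1,low[6]=5,low[7]=3,low[8]=3); scc=(scc[0]=?,scc[1]=?,scc[2]=?,scc[3]=?,scc[4]=?,scc[5]=?,scc[6]=0,scc[7]=?,scc[8]=?)
step 4: low=(low[0]=0,low[1]=3,low[2]=0,low[3]=?,low[4]=?,low[5]=1,low[6]=5,low[7]=3,low[8]=3); scc=(scc[0]=?,scc[1]=1,scc[2]=?,scc[3]=?,scc[4]=?,scc[5]=?,scc[6]=0,scc[7]=1,scc[8]=1)
step 5: low=(low[0]=0,low[1]=3,low[2]=0,low[3]=?,low[4]=?,low[5]=1,low[6]=5,low[7]=3,low[8]=3); scc=(scc[0]=?,scc[1]=1,scc[2]=?,scc[3]=?,scc[4]=?,scc[5]=?,scc[6]=0,scc[7]=1,scc[8]=1)
step 6: low=(low[0]=0,low[1]=3,low[2]=0,low[3]=?,low[4]=?,low[5]=0,low[6]=5,low[7]=3,low[8]=3); scc=(scc[0]=?,scc[1]=1,scc[2]=?,scc[3]=?,scc[4]=?,scc[5]=?,scc[6]=0,scc[7]=1,scc[8]=1)
step 7: low=(low[0]=0,low[1]=3,low[2]=0,low[3]=?,low[4]=?,low[5]=0,low[6]=5,low[7]=3,low[8]=3); scc=(scc[0]=2,scc[1]=1,scc[2]=2,scc[3]=?,scc[4]=?,scc[5]=2,scc[6]=0,scc[7]=1,scc[8]=1)
step 8: low=(low[0]=0,low[1]=3,low[2]=0,low[3]=7,low[4]=?,low[5]=0,low[6]=5,low[7]=3,low[8]=3); scc=(scc[0]=2,scc[1]=1,scc[2]=2,scc[3]=3,scc[4]=?,scc[5]=2,scc[6]=0,scc[7]=1,scc[8]=1)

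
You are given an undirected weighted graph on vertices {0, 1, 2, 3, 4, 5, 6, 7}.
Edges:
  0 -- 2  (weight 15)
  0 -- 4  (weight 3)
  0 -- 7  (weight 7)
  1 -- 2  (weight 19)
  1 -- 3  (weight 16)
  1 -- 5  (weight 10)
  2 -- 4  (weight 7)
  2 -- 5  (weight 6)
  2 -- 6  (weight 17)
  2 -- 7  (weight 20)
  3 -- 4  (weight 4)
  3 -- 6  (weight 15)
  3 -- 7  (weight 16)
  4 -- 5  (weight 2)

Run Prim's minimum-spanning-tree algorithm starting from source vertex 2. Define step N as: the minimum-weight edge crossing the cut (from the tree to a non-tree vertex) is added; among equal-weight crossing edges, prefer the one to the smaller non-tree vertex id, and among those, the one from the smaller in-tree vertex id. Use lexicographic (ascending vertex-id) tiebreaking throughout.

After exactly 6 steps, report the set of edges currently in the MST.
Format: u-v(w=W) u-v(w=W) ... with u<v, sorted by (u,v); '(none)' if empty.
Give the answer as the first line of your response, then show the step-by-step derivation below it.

0-4(w=3) 0-7(w=7) 1-5(w=10) 2-5(w=6) 3-4(w=4) 4-5(w=2)

step 1: add edge 2-5 (w=6); MST = {2-5(w=6)}
step 2: add edge 4-5 (w=2); MST = {2-5(w=6) 4-5(w=2)}
step 3: add edge 0-4 (w=3); MST = {0-4(w=3) 2-5(w=6) 4-5(w=2)}
step 4: add edge 3-4 (w=4); MST = {0-4(w=3) 2-5(w=6) 3-4(w=4) 4-5(w=2)}
step 5: add edge 0-7 (w=7); MST = {0-4(w=3) 0-7(w=7) 2-5(w=6) 3-4(w=4) 4-5(w=2)}
step 6: add edge 1-5 (w=10); MST = {0-4(w=3) 0-7(w=7) 1-5(w=10) 2-5(w=6) 3-4(w=4) 4-5(w=2)}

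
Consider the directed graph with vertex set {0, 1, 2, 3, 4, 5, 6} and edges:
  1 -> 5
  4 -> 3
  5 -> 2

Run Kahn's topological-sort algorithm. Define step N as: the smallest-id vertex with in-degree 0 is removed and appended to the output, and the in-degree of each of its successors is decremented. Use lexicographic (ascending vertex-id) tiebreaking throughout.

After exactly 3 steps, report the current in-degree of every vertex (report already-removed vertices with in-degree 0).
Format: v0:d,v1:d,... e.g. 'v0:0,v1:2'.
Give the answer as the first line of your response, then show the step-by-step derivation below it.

v0:0,v1:0,v2:1,v3:0,v4:0,v5:0,v6:0

step 1: output 0; order=[0]; indeg=(0,0,1,1,0,1,0)
step 2: output 1; order=[0,1]; indeg=(0,0,1,1,0,0,0)
step 3: output 4; order=[0,1,4]; indeg=(0,0,1,0,0,0,0)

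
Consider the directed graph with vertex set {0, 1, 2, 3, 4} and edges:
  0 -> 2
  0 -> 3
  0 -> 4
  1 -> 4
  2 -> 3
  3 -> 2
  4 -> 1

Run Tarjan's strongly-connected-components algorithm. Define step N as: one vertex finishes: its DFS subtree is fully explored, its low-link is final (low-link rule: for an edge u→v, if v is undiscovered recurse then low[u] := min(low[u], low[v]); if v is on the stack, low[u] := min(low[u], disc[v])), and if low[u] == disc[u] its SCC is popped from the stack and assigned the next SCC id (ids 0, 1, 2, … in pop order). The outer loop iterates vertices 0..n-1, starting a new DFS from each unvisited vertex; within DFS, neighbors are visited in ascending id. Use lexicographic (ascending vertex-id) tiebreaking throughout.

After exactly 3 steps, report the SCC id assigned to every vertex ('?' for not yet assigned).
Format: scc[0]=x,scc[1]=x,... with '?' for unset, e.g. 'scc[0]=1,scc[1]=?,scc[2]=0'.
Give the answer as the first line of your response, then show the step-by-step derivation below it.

scc[0]=?,scc[1]=?,scc[2]=0,scc[3]=0,scc[4]=?

step 1: low=(low[0]=0,low[1]=?,low[2]=1,low[3]=1,low[4]=?); scc=(scc[0]=?,scc[1]=?,scc[2]=?,scc[3]=?,scc[4]=?)
step 2: low=(low[0]=0,low[1]=?,low[2]=1,low[3]=1,low[4]=?); scc=(scc[0]=?,scc[1]=?,scc[2]=0,scc[3]=0,scc[4]=?)
step 3: low=(low[0]=0,low[1]=3,low[2]=1,low[3]=1,low[4]=3); scc=(scc[0]=?,scc[1]=?,scc[2]=0,scc[3]=0,scc[4]=?)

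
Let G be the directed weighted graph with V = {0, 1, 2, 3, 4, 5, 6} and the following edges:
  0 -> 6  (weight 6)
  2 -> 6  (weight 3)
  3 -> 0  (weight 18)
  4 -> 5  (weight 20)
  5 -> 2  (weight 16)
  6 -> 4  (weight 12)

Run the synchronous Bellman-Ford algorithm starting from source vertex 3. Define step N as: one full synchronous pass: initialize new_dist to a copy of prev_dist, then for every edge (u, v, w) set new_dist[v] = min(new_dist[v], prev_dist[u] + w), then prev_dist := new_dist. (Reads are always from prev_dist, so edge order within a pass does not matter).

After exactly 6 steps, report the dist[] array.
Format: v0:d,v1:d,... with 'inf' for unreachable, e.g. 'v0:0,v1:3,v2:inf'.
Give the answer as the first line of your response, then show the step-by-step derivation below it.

v0:18,v1:inf,v2:72,v3:0,v4:36,v5:56,v6:24

step 1: dist = v0:18,v1:inf,v2:inf,v3:0,v4:inf,v5:inf,v6:inf
step 2: dist = v0:18,v1:inf,v2:inf,v3:0,v4:inf,v5:inf,v6:24
step 3: dist = v0:18,v1:inf,v2:inf,v3:0,v4:36,v5:inf,v6:24
step 4: dist = v0:18,v1:inf,v2:inf,v3:0,v4:36,v5:56,v6:24
step 5: dist = v0:18,v1:inf,v2:72,v3:0,v4:36,v5:56,v6:24
step 6: dist = v0:18,v1:inf,v2:72,v3:0,v4:36,v5:56,v6:24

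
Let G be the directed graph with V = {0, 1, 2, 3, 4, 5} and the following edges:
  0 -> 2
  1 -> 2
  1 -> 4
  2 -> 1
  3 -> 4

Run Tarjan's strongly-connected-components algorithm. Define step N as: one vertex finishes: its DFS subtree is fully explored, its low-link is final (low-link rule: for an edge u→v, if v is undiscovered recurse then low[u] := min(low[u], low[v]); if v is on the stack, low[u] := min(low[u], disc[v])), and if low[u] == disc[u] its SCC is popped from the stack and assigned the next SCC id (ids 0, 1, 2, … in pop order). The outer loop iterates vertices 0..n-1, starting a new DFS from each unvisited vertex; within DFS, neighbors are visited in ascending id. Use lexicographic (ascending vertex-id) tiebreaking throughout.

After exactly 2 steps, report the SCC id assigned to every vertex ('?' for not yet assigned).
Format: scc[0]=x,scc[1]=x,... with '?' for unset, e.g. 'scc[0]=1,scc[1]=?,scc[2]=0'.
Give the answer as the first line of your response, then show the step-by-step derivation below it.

scc[0]=?,scc[1]=?,scc[2]=?,scc[3]=?,scc[4]=0,scc[5]=?

step 1: low=(low[0]=0,low[1]=1,low[2]=1,low[3]=?,low[4]=3,low[5]=?); scc=(scc[0]=?,scc[1]=?,scc[2]=?,scc[3]=?,scc[4]=0,scc[5]=?)
step 2: low=(low[0]=0,low[1]=1,low[2]=1,low[3]=?,low[4]=3,low[5]=?); scc=(scc[0]=?,scc[1]=?,scc[2]=?,scc[3]=?,scc[4]=0,scc[5]=?)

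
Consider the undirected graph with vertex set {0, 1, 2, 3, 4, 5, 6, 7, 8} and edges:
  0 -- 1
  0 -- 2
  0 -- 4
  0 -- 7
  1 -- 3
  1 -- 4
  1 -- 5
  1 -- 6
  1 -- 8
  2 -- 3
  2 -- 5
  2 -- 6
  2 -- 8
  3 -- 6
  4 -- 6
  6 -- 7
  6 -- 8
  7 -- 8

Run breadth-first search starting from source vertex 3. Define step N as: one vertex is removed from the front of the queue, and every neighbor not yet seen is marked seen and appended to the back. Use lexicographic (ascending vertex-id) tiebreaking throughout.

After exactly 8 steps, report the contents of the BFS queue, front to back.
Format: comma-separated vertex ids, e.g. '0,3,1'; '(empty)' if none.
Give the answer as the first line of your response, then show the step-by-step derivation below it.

7

step 1: dequeue 3; queue=[1,2,6]; order=3
step 2: dequeue 1; queue=[2,6,0,4,5,8]; order=3,1
step 3: dequeue 2; queue=[6,0,4,5,8]; order=3,1,2
step 4: dequeue 6; queue=[0,4,5,8,7]; order=3,1,2,6
step 5: dequeue 0; queue=[4,5,8,7]; order=3,1,2,6,0
step 6: dequeue 4; queue=[5,8,7]; order=3,1,2,6,0,4
step 7: dequeue 5; queue=[8,7]; order=3,1,2,6,0,4,5
step 8: dequeue 8; queue=[7]; order=3,1,2,6,0,4,5,8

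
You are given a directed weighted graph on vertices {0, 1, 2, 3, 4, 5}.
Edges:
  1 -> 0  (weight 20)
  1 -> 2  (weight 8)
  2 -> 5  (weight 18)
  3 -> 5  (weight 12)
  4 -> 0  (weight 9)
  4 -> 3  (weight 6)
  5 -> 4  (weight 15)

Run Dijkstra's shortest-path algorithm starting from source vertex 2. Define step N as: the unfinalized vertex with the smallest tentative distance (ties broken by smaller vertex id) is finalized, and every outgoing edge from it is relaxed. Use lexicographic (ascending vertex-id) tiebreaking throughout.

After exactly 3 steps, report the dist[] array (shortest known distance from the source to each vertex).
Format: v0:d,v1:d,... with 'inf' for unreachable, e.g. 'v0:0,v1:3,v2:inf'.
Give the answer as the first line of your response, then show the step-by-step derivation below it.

v0:42,v1:inf,v2:0,v3:39,v4:33,v5:18

step 1: dist = v0:inf,v1:inf,v2:0,v3:inf,v4:inf,v5:18
step 2: dist = v0:inf,v1:inf,v2:0,v3:inf,v4:33,v5:18
step 3: dist = v0:42,v1:inf,v2:0,v3:39,v4:33,v5:18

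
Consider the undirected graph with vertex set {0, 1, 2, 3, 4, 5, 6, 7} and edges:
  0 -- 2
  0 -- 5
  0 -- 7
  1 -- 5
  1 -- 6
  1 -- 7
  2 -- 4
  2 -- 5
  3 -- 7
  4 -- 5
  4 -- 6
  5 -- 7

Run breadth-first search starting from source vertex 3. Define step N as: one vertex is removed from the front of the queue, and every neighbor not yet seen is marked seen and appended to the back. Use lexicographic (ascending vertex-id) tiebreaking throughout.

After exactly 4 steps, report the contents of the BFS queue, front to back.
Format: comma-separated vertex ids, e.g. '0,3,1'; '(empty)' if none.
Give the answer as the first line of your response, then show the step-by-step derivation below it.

5,2,6

step 1: dequeue 3; queue=[7]; order=3
step 2: dequeue 7; queue=[0,1,5]; order=3,7
step 3: dequeue 0; queue=[1,5,2]; order=3,7,0
step 4: dequeue 1; queue=[5,2,6]; order=3,7,0,1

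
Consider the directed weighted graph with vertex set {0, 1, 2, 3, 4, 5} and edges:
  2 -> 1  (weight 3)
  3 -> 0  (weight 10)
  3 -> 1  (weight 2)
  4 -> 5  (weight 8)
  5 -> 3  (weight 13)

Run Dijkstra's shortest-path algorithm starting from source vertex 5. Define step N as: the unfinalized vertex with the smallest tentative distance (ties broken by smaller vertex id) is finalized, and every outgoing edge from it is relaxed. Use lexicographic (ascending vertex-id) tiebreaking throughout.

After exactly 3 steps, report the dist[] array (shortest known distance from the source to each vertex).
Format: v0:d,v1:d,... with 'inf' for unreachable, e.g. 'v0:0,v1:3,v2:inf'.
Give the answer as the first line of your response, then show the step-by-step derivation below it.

v0:23,v1:15,v2:inf,v3:13,v4:inf,v5:0

step 1: dist = v0:inf,v1:inf,v2:inf,v3:13,v4:inf,v5:0
step 2: dist = v0:23,v1:15,v2:inf,v3:13,v4:inf,v5:0
step 3: dist = v0:23,v1:15,v2:inf,v3:13,v4:inf,v5:0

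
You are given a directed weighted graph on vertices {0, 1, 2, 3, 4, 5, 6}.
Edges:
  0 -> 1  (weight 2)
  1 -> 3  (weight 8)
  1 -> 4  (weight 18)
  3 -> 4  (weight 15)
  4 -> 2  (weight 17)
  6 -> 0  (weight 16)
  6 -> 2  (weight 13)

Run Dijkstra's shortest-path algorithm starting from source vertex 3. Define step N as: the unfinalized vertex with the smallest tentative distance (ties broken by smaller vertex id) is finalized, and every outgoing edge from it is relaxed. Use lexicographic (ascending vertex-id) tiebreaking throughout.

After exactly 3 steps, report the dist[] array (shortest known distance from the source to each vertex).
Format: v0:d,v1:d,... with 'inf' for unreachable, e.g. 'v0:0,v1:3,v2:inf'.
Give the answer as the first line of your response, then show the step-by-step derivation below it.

v0:inf,v1:inf,v2:32,v3:0,v4:15,v5:inf,v6:inf

step 1: dist = v0:inf,v1:inf,v2:inf,v3:0,v4:15,v5:inf,v6:inf
step 2: dist = v0:inf,v1:inf,v2:32,v3:0,v4:15,v5:inf,v6:inf
step 3: dist = v0:inf,v1:inf,v2:32,v3:0,v4:15,v5:inf,v6:inf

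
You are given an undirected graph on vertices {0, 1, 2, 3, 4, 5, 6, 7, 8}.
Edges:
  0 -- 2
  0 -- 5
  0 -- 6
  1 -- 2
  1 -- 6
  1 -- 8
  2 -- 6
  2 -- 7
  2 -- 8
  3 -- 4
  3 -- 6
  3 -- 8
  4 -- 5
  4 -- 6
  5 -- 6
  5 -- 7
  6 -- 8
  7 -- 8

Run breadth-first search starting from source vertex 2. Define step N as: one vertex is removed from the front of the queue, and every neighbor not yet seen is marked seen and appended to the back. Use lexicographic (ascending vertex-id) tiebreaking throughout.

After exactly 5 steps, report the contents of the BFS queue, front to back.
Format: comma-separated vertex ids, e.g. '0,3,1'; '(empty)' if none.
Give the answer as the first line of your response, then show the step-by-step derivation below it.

8,5,3,4

step 1: dequeue 2; queue=[0,1,6,7,8]; order=2
step 2: dequeue 0; queue=[1,6,7,8,5]; order=2,0
step 3: dequeue 1; queue=[6,7,8,5]; order=2,0,1
step 4: dequeue 6; queue=[7,8,5,3,4]; order=2,0,1,6
step 5: dequeue 7; queue=[8,5,3,4]; order=2,0,1,6,7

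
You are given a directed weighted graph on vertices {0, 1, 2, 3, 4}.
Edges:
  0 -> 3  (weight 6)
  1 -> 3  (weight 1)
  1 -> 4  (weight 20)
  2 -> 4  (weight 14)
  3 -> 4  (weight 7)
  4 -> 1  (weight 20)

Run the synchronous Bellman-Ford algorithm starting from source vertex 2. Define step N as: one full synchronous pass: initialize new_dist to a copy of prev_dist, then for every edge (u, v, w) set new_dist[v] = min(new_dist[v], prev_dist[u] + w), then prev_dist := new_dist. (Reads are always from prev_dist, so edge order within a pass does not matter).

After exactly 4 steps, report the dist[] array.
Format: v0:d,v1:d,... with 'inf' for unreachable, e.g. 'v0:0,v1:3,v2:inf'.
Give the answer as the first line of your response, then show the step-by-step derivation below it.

v0:inf,v1:34,v2:0,v3:35,v4:14

step 1: dist = v0:inf,v1:inf,v2:0,v3:inf,v4:14
step 2: dist = v0:inf,v1:34,v2:0,v3:inf,v4:14
step 3: dist = v0:inf,v1:34,v2:0,v3:35,v4:14
step 4: dist = v0:inf,v1:34,v2:0,v3:35,v4:14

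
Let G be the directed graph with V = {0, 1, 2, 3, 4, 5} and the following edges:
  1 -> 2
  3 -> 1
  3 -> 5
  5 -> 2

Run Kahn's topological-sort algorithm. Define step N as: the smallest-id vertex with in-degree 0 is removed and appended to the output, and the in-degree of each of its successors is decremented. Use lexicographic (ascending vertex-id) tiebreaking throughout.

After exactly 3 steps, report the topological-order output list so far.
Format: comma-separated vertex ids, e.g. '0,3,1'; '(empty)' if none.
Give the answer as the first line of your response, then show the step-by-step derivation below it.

0,3,1

step 1: output 0; order=[0]; indeg=(0,1,2,0,0,1)
step 2: output 3; order=[0,3]; indeg=(0,0,2,0,0,0)
step 3: output 1; order=[0,3,1]; indeg=(0,0,1,0,0,0)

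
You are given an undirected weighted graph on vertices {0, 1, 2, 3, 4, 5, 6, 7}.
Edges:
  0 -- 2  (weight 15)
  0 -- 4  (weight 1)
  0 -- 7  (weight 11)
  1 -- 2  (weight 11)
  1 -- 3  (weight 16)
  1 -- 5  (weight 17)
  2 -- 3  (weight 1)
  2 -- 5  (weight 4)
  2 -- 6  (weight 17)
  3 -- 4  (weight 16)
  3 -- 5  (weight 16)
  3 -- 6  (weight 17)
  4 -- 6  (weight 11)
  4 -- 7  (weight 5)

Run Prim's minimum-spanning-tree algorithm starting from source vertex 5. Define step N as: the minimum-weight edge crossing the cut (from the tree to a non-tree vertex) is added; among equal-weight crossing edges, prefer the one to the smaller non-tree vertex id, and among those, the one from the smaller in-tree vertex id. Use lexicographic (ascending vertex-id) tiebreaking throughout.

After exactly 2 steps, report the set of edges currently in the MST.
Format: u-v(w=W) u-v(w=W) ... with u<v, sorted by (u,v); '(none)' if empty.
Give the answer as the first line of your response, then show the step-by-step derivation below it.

2-3(w=1) 2-5(w=4)

step 1: add edge 2-5 (w=4); MST = {2-5(w=4)}
step 2: add edge 2-3 (w=1); MST = {2-3(w=1) 2-5(w=4)}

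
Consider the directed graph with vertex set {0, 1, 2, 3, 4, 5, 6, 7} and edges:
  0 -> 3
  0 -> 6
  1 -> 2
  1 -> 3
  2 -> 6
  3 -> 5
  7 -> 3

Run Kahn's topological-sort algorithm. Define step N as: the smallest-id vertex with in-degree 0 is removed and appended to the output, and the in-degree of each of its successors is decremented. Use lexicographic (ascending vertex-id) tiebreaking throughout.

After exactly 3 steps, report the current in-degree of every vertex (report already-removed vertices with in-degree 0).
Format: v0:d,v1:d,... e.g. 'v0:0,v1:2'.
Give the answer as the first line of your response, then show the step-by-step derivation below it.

v0:0,v1:0,v2:0,v3:1,v4:0,v5:1,v6:0,v7:0

step 1: output 0; order=[0]; indeg=(0,0,1,2,0,1,1,0)
step 2: output 1; order=[0,1]; indeg=(0,0,0,1,0,1,1,0)
step 3: output 2; order=[0,1,2]; indeg=(0,0,0,1,0,1,0,0)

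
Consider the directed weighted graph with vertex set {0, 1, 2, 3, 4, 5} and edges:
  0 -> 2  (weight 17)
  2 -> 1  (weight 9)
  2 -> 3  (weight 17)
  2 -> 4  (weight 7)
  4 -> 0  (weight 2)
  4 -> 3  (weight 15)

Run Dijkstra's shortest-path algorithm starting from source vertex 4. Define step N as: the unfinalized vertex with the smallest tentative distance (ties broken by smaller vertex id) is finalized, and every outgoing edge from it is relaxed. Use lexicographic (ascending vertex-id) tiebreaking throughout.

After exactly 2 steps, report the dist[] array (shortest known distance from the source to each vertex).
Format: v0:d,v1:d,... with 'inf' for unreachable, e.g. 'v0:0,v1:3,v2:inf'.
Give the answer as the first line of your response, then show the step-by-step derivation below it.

v0:2,v1:inf,v2:19,v3:15,v4:0,v5:inf

step 1: dist = v0:2,v1:inf,v2:inf,v3:15,v4:0,v5:inf
step 2: dist = v0:2,v1:inf,v2:19,v3:15,v4:0,v5:inf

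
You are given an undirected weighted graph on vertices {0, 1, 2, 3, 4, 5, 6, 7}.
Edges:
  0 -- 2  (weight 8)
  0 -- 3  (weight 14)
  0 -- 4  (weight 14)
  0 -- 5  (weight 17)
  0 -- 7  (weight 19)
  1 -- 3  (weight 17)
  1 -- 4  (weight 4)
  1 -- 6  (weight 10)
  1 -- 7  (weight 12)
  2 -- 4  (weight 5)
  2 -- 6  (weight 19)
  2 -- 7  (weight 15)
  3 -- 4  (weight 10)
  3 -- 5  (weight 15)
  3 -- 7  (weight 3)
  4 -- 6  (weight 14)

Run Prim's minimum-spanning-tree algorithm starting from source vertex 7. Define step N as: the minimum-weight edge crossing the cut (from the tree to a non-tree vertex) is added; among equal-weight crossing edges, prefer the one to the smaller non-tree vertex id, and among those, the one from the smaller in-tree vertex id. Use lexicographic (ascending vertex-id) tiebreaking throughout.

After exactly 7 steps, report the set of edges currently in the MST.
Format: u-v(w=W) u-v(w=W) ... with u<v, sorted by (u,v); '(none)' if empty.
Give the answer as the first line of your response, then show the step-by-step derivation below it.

0-2(w=8) 1-4(w=4) 1-6(w=10) 2-4(w=5) 3-4(w=10) 3-5(w=15) 3-7(w=3)

step 1: add edge 3-7 (w=3); MST = {3-7(w=3)}
step 2: add edge 3-4 (w=10); MST = {3-4(w=10) 3-7(w=3)}
step 3: add edge 1-4 (w=4); MST = {1-4(w=4) 3-4(w=10) 3-7(w=3)}
step 4: add edge 2-4 (w=5); MST = {1-4(w=4) 2-4(w=5) 3-4(w=10) 3-7(w=3)}
step 5: add edge 0-2 (w=8); MST = {0-2(w=8) 1-4(w=4) 2-4(w=5) 3-4(w=10) 3-7(w=3)}
step 6: add edge 1-6 (w=10); MST = {0-2(w=8) 1-4(w=4) 1-6(w=10) 2-4(w=5) 3-4(w=10) 3-7(w=3)}
step 7: add edge 3-5 (w=15); MST = {0-2(w=8) 1-4(w=4) 1-6(w=10) 2-4(w=5) 3-4(w=10) 3-5(w=15) 3-7(w=3)}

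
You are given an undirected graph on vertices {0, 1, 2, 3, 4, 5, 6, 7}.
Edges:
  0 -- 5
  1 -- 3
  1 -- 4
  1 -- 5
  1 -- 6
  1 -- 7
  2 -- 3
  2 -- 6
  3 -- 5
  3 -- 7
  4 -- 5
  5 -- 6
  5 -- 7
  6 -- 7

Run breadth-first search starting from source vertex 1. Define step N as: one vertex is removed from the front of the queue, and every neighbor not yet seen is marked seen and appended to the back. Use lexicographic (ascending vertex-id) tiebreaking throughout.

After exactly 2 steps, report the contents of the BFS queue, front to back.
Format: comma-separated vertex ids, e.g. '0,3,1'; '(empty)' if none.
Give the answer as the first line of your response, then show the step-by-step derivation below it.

4,5,6,7,2

step 1: dequeue 1; queue=[3,4,5,6,7]; order=1
step 2: dequeue 3; queue=[4,5,6,7,2]; order=1,3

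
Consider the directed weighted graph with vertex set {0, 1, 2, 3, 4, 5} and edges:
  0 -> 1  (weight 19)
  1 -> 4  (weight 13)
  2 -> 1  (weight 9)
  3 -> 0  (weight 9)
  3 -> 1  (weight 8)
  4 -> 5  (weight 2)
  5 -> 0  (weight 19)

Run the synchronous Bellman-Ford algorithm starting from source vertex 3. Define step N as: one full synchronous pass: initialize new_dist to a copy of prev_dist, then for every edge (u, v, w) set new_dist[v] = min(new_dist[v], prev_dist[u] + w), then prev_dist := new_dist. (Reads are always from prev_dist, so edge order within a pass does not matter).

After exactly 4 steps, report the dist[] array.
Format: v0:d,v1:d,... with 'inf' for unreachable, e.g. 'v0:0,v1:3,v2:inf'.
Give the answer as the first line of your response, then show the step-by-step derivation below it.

v0:9,v1:8,v2:inf,v3:0,v4:21,v5:23

step 1: dist = v0:9,v1:8,v2:inf,v3:0,v4:inf,v5:inf
step 2: dist = v0:9,v1:8,v2:inf,v3:0,v4:21,v5:inf
step 3: dist = v0:9,v1:8,v2:inf,v3:0,v4:21,v5:23
step 4: dist = v0:9,v1:8,v2:inf,v3:0,v4:21,v5:23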